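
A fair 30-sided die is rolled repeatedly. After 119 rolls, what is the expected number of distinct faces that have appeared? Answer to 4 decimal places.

For each face, P(seen in 119 rolls) = 1 - (29/30)^119 = 0.98230.
By linearity of expectation, E[distinct seen] = 30·(1 - (29/30)^119) = 29.46905.

29.4690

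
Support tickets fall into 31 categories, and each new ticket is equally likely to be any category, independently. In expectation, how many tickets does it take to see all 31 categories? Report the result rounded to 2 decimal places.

124.84

Split into phases: going from k distinct to k+1 distinct takes on average 31/(31-k) tickets.
E[T] = 31/31 + 31/30 + 31/29 + ... + 31/2 + 31/1 = 31·H_{31}.
H_{31} = 4.027, so E[T] = 124.845.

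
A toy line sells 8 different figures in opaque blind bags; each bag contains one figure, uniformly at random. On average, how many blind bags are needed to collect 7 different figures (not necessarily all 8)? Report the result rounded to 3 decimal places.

Going from k to k+1 distinct takes a geometric number of blind bags with mean 8/(8-k).
Sum over k = 0,...,6: E = 8/8 + 8/7 + 8/6 + ... + 8/3 + 8/2 = 13.7429.

13.743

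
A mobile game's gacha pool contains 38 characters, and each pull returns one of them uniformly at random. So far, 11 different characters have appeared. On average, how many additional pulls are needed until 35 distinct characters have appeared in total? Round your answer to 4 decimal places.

From k distinct to k+1 distinct takes on average 38/(38-k) pulls.
Sum over k = 11,...,34: E = 38/27 + 38/26 + 38/25 + ... + 38/5 + 38/4 = 78.20869.

78.2087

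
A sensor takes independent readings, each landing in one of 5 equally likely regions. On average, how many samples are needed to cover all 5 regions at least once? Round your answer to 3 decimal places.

After k distinct regions have appeared, the next sample gives a new one with probability (5-k)/5, so the expected wait for the (k+1)-th is 5/(5-k).
E[T] = 5/5 + 5/4 + 5/3 + 5/2 + 5/1 = 5·H_{5}.
H_{5} = 2.2833, so E[T] = 11.4167.

11.417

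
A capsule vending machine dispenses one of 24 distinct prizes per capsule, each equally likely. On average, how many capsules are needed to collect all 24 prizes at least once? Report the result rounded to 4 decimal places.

Split into phases: going from k distinct to k+1 distinct takes on average 24/(24-k) capsules.
E[T] = 24/24 + 24/23 + 24/22 + ... + 24/2 + 24/1 = 24·H_{24}.
H_{24} = 3.77596, so E[T] = 90.62300.

90.6230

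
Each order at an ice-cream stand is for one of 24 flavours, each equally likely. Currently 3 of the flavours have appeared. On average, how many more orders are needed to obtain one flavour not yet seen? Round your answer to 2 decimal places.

The number of orders until the next new flavour is geometric with success probability 21/24, so its mean is 24/21.
E = 24/21 = 1.143.

1.14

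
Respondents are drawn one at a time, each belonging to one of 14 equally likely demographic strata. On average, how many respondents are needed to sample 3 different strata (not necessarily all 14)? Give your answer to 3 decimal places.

3.244

Going from k to k+1 distinct takes a geometric number of respondents with mean 14/(14-k).
Sum over k = 0,...,2: E = 14/14 + 14/13 + 14/12 = 3.2436.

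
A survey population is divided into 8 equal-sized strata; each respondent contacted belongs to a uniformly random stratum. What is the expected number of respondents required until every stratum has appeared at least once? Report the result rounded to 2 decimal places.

21.74

The wait to go from k to k+1 distinct strata is geometric with mean 8/(8-k).
E[T] = 8/8 + 8/7 + 8/6 + ... + 8/2 + 8/1 = 8·H_{8}.
H_{8} = 2.718, so E[T] = 21.743.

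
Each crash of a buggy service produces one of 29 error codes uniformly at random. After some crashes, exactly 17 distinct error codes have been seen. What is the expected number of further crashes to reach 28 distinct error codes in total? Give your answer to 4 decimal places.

60.9931

With k distinct error codes already seen, the next new one takes an expected 29/(29-k) crashes.
Sum over k = 17,...,27: E = 29/12 + 29/11 + 29/10 + ... + 29/3 + 29/2 = 60.99311.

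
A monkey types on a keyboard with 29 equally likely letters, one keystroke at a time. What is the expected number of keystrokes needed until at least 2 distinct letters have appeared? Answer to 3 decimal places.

Going from k to k+1 distinct takes a geometric number of keystrokes with mean 29/(29-k).
Sum over k = 0,...,1: E = 29/29 + 29/28 = 2.0357.

2.036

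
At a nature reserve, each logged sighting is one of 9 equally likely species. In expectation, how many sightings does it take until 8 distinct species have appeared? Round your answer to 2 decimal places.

Going from k to k+1 distinct takes a geometric number of sightings with mean 9/(9-k).
Sum over k = 0,...,7: E = 9/9 + 9/8 + 9/7 + ... + 9/3 + 9/2 = 16.461.

16.46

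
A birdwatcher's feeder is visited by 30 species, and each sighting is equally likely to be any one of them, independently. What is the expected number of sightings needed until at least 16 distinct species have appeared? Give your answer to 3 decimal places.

22.303

With k distinct species already seen, the next new one arrives after an expected 30/(30-k) sightings.
Sum over k = 0,...,15: E = 30/30 + 30/29 + 30/28 + ... + 30/16 + 30/15 = 22.3027.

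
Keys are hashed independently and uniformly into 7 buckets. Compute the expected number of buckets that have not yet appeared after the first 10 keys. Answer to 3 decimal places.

1.498

For each bucket, P(unseen after 10) = (6/7)^10 = 0.2141.
By linearity of expectation, E[unseen] = 7·(6/7)^10 = 1.4984.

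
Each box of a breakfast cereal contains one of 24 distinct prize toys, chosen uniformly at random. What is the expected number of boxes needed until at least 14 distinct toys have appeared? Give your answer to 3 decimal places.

20.328

With k distinct toys already seen, the next new one arrives after an expected 24/(24-k) boxes.
Sum over k = 0,...,13: E = 24/24 + 24/23 + 24/22 + ... + 24/12 + 24/11 = 20.3278.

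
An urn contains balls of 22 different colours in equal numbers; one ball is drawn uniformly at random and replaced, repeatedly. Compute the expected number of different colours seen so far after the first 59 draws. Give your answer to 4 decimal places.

20.5861

For each colour, P(seen in 59 draws) = 1 - (21/22)^59 = 0.93573.
By linearity of expectation, E[distinct seen] = 22·(1 - (21/22)^59) = 20.58609.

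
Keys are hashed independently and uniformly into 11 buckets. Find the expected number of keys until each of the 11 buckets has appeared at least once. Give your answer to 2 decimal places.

The wait to go from k to k+1 distinct buckets is geometric with mean 11/(11-k).
E[T] = 11/11 + 11/10 + 11/9 + ... + 11/2 + 11/1 = 11·H_{11}.
H_{11} = 3.020, so E[T] = 33.219.

33.22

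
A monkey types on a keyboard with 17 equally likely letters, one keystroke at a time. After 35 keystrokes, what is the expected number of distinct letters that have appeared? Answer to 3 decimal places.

For each letter, P(seen in 35 keystrokes) = 1 - (16/17)^35 = 0.8802.
By linearity of expectation, E[distinct seen] = 17·(1 - (16/17)^35) = 14.9633.

14.963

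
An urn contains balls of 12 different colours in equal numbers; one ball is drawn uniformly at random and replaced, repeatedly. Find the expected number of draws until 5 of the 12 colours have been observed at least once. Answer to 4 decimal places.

6.1242

Going from k to k+1 distinct takes a geometric number of draws with mean 12/(12-k).
Sum over k = 0,...,4: E = 12/12 + 12/11 + 12/10 + 12/9 + 12/8 = 6.12424.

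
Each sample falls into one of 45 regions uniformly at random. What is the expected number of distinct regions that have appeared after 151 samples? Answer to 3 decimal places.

For each region, P(seen in 151 samples) = 1 - (44/45)^151 = 0.9664.
By linearity of expectation, E[distinct seen] = 45·(1 - (44/45)^151) = 43.4883.

43.488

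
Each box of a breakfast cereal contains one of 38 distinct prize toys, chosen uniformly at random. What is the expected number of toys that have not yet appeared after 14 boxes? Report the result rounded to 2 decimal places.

For each toy, P(unseen after 14) = (37/38)^14 = 0.688.
By linearity of expectation, E[unseen] = 38·(37/38)^14 = 26.160.

26.16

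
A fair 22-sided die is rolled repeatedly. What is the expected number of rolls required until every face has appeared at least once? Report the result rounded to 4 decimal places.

After k distinct faces have appeared, the next roll gives a new one with probability (22-k)/22, so the expected wait for the (k+1)-th is 22/(22-k).
E[T] = 22/22 + 22/21 + 22/20 + ... + 22/2 + 22/1 = 22·H_{22}.
H_{22} = 3.69081, so E[T] = 81.19789.

81.1979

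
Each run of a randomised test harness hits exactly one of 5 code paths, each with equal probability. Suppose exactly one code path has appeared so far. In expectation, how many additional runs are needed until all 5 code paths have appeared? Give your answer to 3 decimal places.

From k distinct to k+1 distinct takes on average 5/(5-k) runs.
Sum over k = 1,...,4: E = 5/4 + 5/3 + 5/2 + 5/1 = 10.4167.

10.417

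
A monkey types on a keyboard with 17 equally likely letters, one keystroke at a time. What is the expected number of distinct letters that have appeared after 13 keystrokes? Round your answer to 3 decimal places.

9.270

For each letter, P(seen in 13 keystrokes) = 1 - (16/17)^13 = 0.5453.
By linearity of expectation, E[distinct seen] = 17·(1 - (16/17)^13) = 9.2701.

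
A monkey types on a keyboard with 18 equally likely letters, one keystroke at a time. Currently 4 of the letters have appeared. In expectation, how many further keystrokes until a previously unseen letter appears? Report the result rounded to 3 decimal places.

Each keystroke yields a new letter with probability (18-4)/18 = 14/18, so the wait is geometric with mean 18/14.
E = 18/14 = 1.2857.

1.286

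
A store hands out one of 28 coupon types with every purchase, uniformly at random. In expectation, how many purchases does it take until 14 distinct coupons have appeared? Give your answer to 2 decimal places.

Going from k to k+1 distinct takes a geometric number of purchases with mean 28/(28-k).
Sum over k = 0,...,13: E = 28/28 + 28/27 + 28/26 + ... + 28/16 + 28/15 = 18.917.

18.92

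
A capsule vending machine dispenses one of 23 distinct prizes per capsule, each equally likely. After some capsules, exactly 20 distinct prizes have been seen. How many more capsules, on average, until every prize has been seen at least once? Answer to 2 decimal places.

42.17

The wait to go from k to k+1 distinct prizes is geometric with mean 23/(23-k).
Sum over k = 20,...,22: E = 23/3 + 23/2 + 23/1 = 42.167.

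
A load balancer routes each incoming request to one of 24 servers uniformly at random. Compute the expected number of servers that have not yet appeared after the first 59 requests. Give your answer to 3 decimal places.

For each server, P(unseen after 59) = (23/24)^59 = 0.0812.
By linearity of expectation, E[unseen] = 24·(23/24)^59 = 1.9485.

1.948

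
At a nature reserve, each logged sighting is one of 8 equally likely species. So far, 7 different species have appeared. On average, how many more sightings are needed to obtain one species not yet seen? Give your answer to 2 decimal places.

The number of sightings until the next new species is geometric with success probability 1/8, so its mean is 8/1.
E = 8/1 = 8.000.

8.00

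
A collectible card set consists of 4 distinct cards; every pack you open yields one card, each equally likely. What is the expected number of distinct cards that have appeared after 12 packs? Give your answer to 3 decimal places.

For each card, P(seen in 12 packs) = 1 - (3/4)^12 = 0.9683.
By linearity of expectation, E[distinct seen] = 4·(1 - (3/4)^12) = 3.8733.

3.873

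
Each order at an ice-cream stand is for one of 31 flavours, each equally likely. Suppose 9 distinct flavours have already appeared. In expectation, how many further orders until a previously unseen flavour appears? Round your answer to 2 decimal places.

1.41

The number of orders until the next new flavour is geometric with success probability 22/31, so its mean is 31/22.
E = 31/22 = 1.409.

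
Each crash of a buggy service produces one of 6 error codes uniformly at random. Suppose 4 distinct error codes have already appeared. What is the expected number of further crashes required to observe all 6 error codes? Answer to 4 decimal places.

With k distinct error codes already seen, the next new one takes an expected 6/(6-k) crashes.
Sum over k = 4,...,5: E = 6/2 + 6/1 = 9.00000.

9.0000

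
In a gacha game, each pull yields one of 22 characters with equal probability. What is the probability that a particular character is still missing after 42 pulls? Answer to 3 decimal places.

0.142

Each pull misses the fixed character with probability (22-1)/22 = 21/22, independently.
P(still missing after 42) = (21/22)^42 = 0.1417.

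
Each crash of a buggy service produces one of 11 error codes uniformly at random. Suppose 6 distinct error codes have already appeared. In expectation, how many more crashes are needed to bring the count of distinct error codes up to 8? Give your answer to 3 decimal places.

From k distinct to k+1 distinct takes on average 11/(11-k) crashes.
Sum over k = 6,...,7: E = 11/5 + 11/4 = 4.9500.

4.950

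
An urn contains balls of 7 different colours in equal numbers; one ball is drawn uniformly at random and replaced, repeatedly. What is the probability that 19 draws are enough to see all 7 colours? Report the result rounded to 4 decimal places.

By inclusion–exclusion over which colours are missing,
P(all seen) = Σ_{j=0}^{7} (-1)^j C(7,j)((7-j)/7)^19
= 1.00000 - 0.37420 + 0.03514 - 0.00084 + 0.00000 - 0.00000 + 0.00000 - 0.00000
= 0.66009.

0.6601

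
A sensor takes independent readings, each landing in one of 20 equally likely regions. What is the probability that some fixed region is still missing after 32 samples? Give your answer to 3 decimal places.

On each sample the fixed region fails to appear with probability 19/20.
P(still missing after 32) = (19/20)^32 = 0.1937.

0.194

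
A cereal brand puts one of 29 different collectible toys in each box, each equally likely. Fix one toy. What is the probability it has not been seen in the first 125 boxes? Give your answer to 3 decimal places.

On each box the fixed toy fails to appear with probability 28/29.
P(still missing after 125) = (28/29)^125 = 0.0124.

0.012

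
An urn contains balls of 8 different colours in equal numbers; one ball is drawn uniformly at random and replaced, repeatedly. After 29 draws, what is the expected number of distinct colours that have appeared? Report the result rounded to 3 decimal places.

7.834

For each colour, P(seen in 29 draws) = 1 - (7/8)^29 = 0.9792.
By linearity of expectation, E[distinct seen] = 8·(1 - (7/8)^29) = 7.8335.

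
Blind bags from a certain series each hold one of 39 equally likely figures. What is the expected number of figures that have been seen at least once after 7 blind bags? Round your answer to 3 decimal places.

6.484

For each figure, P(seen in 7 blind bags) = 1 - (38/39)^7 = 0.1663.
By linearity of expectation, E[distinct seen] = 39·(1 - (38/39)^7) = 6.4840.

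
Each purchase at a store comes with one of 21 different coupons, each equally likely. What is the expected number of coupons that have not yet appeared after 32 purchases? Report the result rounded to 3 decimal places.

4.407

For each coupon, P(unseen after 32) = (20/21)^32 = 0.2099.
By linearity of expectation, E[unseen] = 21·(20/21)^32 = 4.4072.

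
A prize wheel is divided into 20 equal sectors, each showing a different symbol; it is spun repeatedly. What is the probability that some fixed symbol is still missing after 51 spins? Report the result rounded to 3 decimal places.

On each spin the fixed symbol fails to appear with probability 19/20.
P(still missing after 51) = (19/20)^51 = 0.0731.

0.073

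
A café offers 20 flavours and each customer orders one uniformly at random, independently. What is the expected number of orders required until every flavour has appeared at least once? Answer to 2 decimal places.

The wait to go from k to k+1 distinct flavours is geometric with mean 20/(20-k).
E[T] = 20/20 + 20/19 + 20/18 + ... + 20/2 + 20/1 = 20·H_{20}.
H_{20} = 3.598, so E[T] = 71.955.

71.95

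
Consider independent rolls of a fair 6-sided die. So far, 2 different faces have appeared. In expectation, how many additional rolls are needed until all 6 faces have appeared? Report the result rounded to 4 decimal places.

12.5000

From k distinct to k+1 distinct takes on average 6/(6-k) rolls.
Sum over k = 2,...,5: E = 6/4 + 6/3 + 6/2 + 6/1 = 12.50000.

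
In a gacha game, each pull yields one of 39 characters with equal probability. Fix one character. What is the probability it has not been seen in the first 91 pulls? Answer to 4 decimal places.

0.0941

Each pull misses the fixed character with probability (39-1)/39 = 38/39, independently.
P(still missing after 91) = (38/39)^91 = 0.09406.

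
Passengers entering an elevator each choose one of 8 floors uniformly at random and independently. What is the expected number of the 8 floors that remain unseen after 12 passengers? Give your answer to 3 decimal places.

1.611

For each floor, P(unseen after 12) = (7/8)^12 = 0.2014.
By linearity of expectation, E[unseen] = 8·(7/8)^12 = 1.6113.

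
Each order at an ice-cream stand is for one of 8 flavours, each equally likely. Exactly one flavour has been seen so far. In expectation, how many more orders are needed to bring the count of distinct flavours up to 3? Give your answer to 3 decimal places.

From k distinct to k+1 distinct takes on average 8/(8-k) orders.
Sum over k = 1,...,2: E = 8/7 + 8/6 = 2.4762.

2.476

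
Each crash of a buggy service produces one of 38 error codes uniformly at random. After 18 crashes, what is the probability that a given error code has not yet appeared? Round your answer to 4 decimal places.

0.6188

On each crash the fixed error code fails to appear with probability 37/38.
P(still missing after 18) = (37/38)^18 = 0.61877.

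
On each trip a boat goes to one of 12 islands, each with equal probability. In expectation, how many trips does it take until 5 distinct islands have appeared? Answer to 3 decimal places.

6.124

Going from k to k+1 distinct takes a geometric number of trips with mean 12/(12-k).
Sum over k = 0,...,4: E = 12/12 + 12/11 + 12/10 + 12/9 + 12/8 = 6.1242.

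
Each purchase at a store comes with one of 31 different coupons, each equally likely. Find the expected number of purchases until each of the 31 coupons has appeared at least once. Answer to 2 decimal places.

The wait to go from k to k+1 distinct coupons is geometric with mean 31/(31-k).
E[T] = 31/31 + 31/30 + 31/29 + ... + 31/2 + 31/1 = 31·H_{31}.
H_{31} = 4.027, so E[T] = 124.845.

124.84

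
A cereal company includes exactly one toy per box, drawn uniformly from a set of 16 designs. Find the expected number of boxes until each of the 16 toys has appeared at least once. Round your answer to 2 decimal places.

Split into phases: going from k distinct to k+1 distinct takes on average 16/(16-k) boxes.
E[T] = 16/16 + 16/15 + 16/14 + ... + 16/2 + 16/1 = 16·H_{16}.
H_{16} = 3.381, so E[T] = 54.092.

54.09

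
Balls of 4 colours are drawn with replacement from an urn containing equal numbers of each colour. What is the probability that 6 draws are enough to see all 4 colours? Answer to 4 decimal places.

Let A_i be the event that colour i is missing after 6 draws. By inclusion–exclusion on the A_i,
P(all seen) = Σ_{j=0}^{4} (-1)^j C(4,j)((4-j)/4)^6
= 1.00000 - 0.71191 + 0.09375 - 0.00098 + 0.00000
= 0.38086.

0.3809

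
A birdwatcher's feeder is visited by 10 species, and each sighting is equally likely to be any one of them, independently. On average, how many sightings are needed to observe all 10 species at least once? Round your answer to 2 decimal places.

29.29

The wait to go from k to k+1 distinct species is geometric with mean 10/(10-k).
E[T] = 10/10 + 10/9 + 10/8 + ... + 10/2 + 10/1 = 10·H_{10}.
H_{10} = 2.929, so E[T] = 29.290.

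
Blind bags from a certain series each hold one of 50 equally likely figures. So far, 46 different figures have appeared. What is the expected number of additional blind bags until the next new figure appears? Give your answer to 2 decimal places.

12.50

The number of blind bags until the next new figure is geometric with success probability 4/50, so its mean is 50/4.
E = 50/4 = 12.500.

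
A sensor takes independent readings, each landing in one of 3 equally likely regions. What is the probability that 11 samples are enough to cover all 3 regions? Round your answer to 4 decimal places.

By inclusion–exclusion over which regions are missing,
P(all seen) = Σ_{j=0}^{3} (-1)^j C(3,j)((3-j)/3)^11
= 1.00000 - 0.03468 + 0.00002 - 0.00000
= 0.96533.

0.9653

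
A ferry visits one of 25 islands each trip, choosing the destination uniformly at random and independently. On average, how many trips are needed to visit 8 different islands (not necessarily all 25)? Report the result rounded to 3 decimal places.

With k distinct islands already seen, the next new one arrives after an expected 25/(25-k) trips.
Sum over k = 0,...,7: E = 25/25 + 25/24 + 25/23 + ... + 25/19 + 25/18 = 9.4101.

9.410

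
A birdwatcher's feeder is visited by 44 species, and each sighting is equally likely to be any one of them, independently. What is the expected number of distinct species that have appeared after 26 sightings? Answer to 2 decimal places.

For each species, P(seen in 26 sightings) = 1 - (43/44)^26 = 0.450.
By linearity of expectation, E[distinct seen] = 44·(1 - (43/44)^26) = 19.797.

19.80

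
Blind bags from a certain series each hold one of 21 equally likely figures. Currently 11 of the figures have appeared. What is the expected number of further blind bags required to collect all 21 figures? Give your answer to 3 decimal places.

61.508

The wait to go from k to k+1 distinct figures is geometric with mean 21/(21-k).
Sum over k = 11,...,20: E = 21/10 + 21/9 + 21/8 + ... + 21/2 + 21/1 = 61.5083.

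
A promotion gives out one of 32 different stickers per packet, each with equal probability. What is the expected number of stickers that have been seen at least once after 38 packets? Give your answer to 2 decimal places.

For each sticker, P(seen in 38 packets) = 1 - (31/32)^38 = 0.701.
By linearity of expectation, E[distinct seen] = 32·(1 - (31/32)^38) = 22.424.

22.42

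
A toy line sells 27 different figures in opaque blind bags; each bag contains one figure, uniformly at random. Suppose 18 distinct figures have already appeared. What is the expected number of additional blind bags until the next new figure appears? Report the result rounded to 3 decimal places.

3.000

Each blind bag yields a new figure with probability (27-18)/27 = 9/27, so the wait is geometric with mean 27/9.
E = 27/9 = 3.0000.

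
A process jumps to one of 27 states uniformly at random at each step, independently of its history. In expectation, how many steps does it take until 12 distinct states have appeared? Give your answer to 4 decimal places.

Going from k to k+1 distinct takes a geometric number of steps with mean 27/(27-k).
Sum over k = 0,...,11: E = 27/27 + 27/26 + 27/25 + ... + 27/17 + 27/16 = 15.47715.

15.4771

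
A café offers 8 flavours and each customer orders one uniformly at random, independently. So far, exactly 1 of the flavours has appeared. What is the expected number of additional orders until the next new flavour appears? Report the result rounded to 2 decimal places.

Each order yields a new flavour with probability (8-1)/8 = 7/8, so the wait is geometric with mean 8/7.
E = 8/7 = 1.143.

1.14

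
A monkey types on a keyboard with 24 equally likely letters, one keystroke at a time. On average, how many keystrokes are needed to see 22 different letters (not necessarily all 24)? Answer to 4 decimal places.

Going from k to k+1 distinct takes a geometric number of keystrokes with mean 24/(24-k).
Sum over k = 0,...,21: E = 24/24 + 24/23 + 24/22 + ... + 24/4 + 24/3 = 54.62300.

54.6230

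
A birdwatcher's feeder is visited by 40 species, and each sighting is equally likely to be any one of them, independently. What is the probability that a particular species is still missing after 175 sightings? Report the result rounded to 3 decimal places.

On each sighting the fixed species fails to appear with probability 39/40.
P(still missing after 175) = (39/40)^175 = 0.0119.

0.012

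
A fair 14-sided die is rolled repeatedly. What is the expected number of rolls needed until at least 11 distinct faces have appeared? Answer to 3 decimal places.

19.855

Going from k to k+1 distinct takes a geometric number of rolls with mean 14/(14-k).
Sum over k = 0,...,10: E = 14/14 + 14/13 + 14/12 + ... + 14/5 + 14/4 = 19.8552.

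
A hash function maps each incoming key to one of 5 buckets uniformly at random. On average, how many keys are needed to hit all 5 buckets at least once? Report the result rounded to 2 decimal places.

11.42

Split into phases: going from k distinct to k+1 distinct takes on average 5/(5-k) keys.
E[T] = 5/5 + 5/4 + 5/3 + 5/2 + 5/1 = 5·H_{5}.
H_{5} = 2.283, so E[T] = 11.417.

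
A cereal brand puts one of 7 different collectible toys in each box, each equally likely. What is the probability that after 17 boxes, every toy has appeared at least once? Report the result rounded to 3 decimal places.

0.557

Let A_i be the event that toy i is missing after 17 boxes. By inclusion–exclusion on the A_i,
P(all seen) = Σ_{j=0}^{7} (-1)^j C(7,j)((7-j)/7)^17
= 1.0000 - 0.5093 + 0.0689 - 0.0026 + 0.0000 - 0.0000 + 0.0000 - 0.0000
= 0.5570.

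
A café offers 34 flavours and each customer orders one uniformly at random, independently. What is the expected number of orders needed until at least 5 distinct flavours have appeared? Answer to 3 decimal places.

With k distinct flavours already seen, the next new one arrives after an expected 34/(34-k) orders.
Sum over k = 0,...,4: E = 34/34 + 34/33 + 34/32 + 34/31 + 34/30 = 5.3229.

5.323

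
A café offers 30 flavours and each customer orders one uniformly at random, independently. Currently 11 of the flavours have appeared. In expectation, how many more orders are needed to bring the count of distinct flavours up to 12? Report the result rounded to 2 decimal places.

1.58

From k distinct to k+1 distinct takes on average 30/(30-k) orders.
Only the k = 11 term is needed: E = 30/19 = 1.579.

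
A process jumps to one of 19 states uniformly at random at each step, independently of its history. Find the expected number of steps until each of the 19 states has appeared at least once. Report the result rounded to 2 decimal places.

67.41

After k distinct states have appeared, the next step gives a new one with probability (19-k)/19, so the expected wait for the (k+1)-th is 19/(19-k).
E[T] = 19/19 + 19/18 + 19/17 + ... + 19/2 + 19/1 = 19·H_{19}.
H_{19} = 3.548, so E[T] = 67.407.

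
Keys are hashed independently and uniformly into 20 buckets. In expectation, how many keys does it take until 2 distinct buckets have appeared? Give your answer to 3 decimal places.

Going from k to k+1 distinct takes a geometric number of keys with mean 20/(20-k).
Sum over k = 0,...,1: E = 20/20 + 20/19 = 2.0526.

2.053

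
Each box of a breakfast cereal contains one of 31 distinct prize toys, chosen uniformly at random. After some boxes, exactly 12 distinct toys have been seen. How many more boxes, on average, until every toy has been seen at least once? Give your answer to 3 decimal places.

With k distinct toys already seen, the next new one takes an expected 31/(31-k) boxes.
Sum over k = 12,...,30: E = 31/19 + 31/18 + 31/17 + ... + 31/2 + 31/1 = 109.9799.

109.980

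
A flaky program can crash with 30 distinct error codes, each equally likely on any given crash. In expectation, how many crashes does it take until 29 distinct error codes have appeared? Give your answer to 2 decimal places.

Going from k to k+1 distinct takes a geometric number of crashes with mean 30/(30-k).
Sum over k = 0,...,28: E = 30/30 + 30/29 + 30/28 + ... + 30/3 + 30/2 = 89.850.

89.85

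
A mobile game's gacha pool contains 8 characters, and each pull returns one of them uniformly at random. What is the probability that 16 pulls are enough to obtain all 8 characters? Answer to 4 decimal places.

0.3068

Let A_i be the event that character i is missing after 16 pulls. By inclusion–exclusion on the A_i,
P(all seen) = Σ_{j=0}^{8} (-1)^j C(8,j)((8-j)/8)^16
= 1.00000 - 0.94454 + 0.28063 - 0.03036 + 0.00107 - 0.00001 + 0.00000 - 0.00000 + 0.00000
= 0.30680.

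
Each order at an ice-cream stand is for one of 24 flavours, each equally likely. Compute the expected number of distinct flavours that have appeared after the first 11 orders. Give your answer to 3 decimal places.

8.972

For each flavour, P(seen in 11 orders) = 1 - (23/24)^11 = 0.3738.
By linearity of expectation, E[distinct seen] = 24·(1 - (23/24)^11) = 8.9723.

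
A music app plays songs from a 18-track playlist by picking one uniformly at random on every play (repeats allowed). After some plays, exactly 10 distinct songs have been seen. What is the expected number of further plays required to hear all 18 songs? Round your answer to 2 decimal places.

The wait to go from k to k+1 distinct songs is geometric with mean 18/(18-k).
Sum over k = 10,...,17: E = 18/8 + 18/7 + 18/6 + ... + 18/2 + 18/1 = 48.921.

48.92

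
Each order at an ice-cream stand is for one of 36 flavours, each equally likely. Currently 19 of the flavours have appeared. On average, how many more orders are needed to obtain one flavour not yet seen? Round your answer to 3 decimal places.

2.118

Each order yields a new flavour with probability (36-19)/36 = 17/36, so the wait is geometric with mean 36/17.
E = 36/17 = 2.1176.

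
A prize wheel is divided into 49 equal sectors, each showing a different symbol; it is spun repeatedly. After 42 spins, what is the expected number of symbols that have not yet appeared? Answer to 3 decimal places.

For each symbol, P(unseen after 42) = (48/49)^42 = 0.4206.
By linearity of expectation, E[unseen] = 49·(48/49)^42 = 20.6107.

20.611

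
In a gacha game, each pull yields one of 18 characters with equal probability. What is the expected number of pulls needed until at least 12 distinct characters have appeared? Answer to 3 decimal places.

Going from k to k+1 distinct takes a geometric number of pulls with mean 18/(18-k).
Sum over k = 0,...,11: E = 18/18 + 18/17 + 18/16 + ... + 18/8 + 18/7 = 18.8119.

18.812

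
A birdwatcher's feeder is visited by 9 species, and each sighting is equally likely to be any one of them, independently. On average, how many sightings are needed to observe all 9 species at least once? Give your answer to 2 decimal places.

After k distinct species have appeared, the next sighting gives a new one with probability (9-k)/9, so the expected wait for the (k+1)-th is 9/(9-k).
E[T] = 9/9 + 9/8 + 9/7 + ... + 9/2 + 9/1 = 9·H_{9}.
H_{9} = 2.829, so E[T] = 25.461.

25.46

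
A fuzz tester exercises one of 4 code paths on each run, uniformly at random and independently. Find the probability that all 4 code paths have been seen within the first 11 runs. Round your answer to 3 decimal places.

0.834

Let A_i be the event that code path i is missing after 11 runs. By inclusion–exclusion on the A_i,
P(all seen) = Σ_{j=0}^{4} (-1)^j C(4,j)((4-j)/4)^11
= 1.0000 - 0.1689 + 0.0029 - 0.0000 + 0.0000
= 0.8340.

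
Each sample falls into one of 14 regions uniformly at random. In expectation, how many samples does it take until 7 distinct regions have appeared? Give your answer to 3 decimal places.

9.222

With k distinct regions already seen, the next new one arrives after an expected 14/(14-k) samples.
Sum over k = 0,...,6: E = 14/14 + 14/13 + 14/12 + ... + 14/9 + 14/8 = 9.2219.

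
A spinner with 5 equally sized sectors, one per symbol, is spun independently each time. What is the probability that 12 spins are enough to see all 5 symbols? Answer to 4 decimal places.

0.6780

By inclusion–exclusion over which symbols are missing,
P(all seen) = Σ_{j=0}^{5} (-1)^j C(5,j)((5-j)/5)^12
= 1.00000 - 0.34360 + 0.02177 - 0.00017 + 0.00000 - 0.00000
= 0.67800.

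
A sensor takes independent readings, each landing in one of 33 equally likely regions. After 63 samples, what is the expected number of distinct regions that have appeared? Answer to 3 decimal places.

28.251

For each region, P(seen in 63 samples) = 1 - (32/33)^63 = 0.8561.
By linearity of expectation, E[distinct seen] = 33·(1 - (32/33)^63) = 28.2512.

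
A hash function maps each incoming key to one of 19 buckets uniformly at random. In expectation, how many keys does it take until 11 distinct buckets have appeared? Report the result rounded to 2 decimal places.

Going from k to k+1 distinct takes a geometric number of keys with mean 19/(19-k).
Sum over k = 0,...,10: E = 19/19 + 19/18 + 19/17 + ... + 19/10 + 19/9 = 15.768.

15.77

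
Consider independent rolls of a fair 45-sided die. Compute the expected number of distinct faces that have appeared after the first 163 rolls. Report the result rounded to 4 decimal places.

For each face, P(seen in 163 rolls) = 1 - (44/45)^163 = 0.97435.
By linearity of expectation, E[distinct seen] = 45·(1 - (44/45)^163) = 43.84559.

43.8456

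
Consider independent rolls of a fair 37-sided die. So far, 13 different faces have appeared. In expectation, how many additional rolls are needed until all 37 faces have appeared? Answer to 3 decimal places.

139.710

From k distinct to k+1 distinct takes on average 37/(37-k) rolls.
Sum over k = 13,...,36: E = 37/24 + 37/23 + 37/22 + ... + 37/2 + 37/1 = 139.7105.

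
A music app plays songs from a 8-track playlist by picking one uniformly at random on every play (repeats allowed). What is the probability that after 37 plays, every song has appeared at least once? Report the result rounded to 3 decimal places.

0.943

Let A_i be the event that song i is missing after 37 plays. By inclusion–exclusion on the A_i,
P(all seen) = Σ_{j=0}^{8} (-1)^j C(8,j)((8-j)/8)^37
= 1.0000 - 0.0572 + 0.0007 - 0.0000 + 0.0000 - 0.0000 + 0.0000 - 0.0000 + 0.0000
= 0.9435.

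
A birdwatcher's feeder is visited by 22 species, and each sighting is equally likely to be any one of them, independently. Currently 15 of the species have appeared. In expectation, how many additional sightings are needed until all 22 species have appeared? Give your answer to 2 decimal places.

57.04

With k distinct species already seen, the next new one takes an expected 22/(22-k) sightings.
Sum over k = 15,...,21: E = 22/7 + 22/6 + 22/5 + ... + 22/2 + 22/1 = 57.043.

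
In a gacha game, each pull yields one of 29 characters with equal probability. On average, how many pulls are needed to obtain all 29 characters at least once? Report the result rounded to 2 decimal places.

114.89

After k distinct characters have appeared, the next pull gives a new one with probability (29-k)/29, so the expected wait for the (k+1)-th is 29/(29-k).
E[T] = 29/29 + 29/28 + 29/27 + ... + 29/2 + 29/1 = 29·H_{29}.
H_{29} = 3.962, so E[T] = 114.888.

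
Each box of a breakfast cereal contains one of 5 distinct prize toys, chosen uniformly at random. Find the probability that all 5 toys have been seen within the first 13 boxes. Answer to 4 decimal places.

0.7381

Let A_i be the event that toy i is missing after 13 boxes. By inclusion–exclusion on the A_i,
P(all seen) = Σ_{j=0}^{5} (-1)^j C(5,j)((5-j)/5)^13
= 1.00000 - 0.27488 + 0.01306 - 0.00007 + 0.00000 - 0.00000
= 0.73812.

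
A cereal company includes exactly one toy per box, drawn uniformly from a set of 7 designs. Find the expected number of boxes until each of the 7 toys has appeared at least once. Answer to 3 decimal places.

The wait to go from k to k+1 distinct toys is geometric with mean 7/(7-k).
E[T] = 7/7 + 7/6 + 7/5 + ... + 7/2 + 7/1 = 7·H_{7}.
H_{7} = 2.5929, so E[T] = 18.1500.

18.150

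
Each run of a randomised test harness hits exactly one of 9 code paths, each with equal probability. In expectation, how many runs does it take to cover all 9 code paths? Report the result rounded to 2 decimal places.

25.46

Split into phases: going from k distinct to k+1 distinct takes on average 9/(9-k) runs.
E[T] = 9/9 + 9/8 + 9/7 + ... + 9/2 + 9/1 = 9·H_{9}.
H_{9} = 2.829, so E[T] = 25.461.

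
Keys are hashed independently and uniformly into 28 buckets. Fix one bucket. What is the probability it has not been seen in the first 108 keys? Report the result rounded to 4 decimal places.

0.0197

Each key misses the fixed bucket with probability (28-1)/28 = 27/28, independently.
P(still missing after 108) = (27/28)^108 = 0.01969.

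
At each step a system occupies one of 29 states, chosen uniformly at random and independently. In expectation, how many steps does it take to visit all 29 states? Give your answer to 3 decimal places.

114.888

After k distinct states have appeared, the next step gives a new one with probability (29-k)/29, so the expected wait for the (k+1)-th is 29/(29-k).
E[T] = 29/29 + 29/28 + 29/27 + ... + 29/2 + 29/1 = 29·H_{29}.
H_{29} = 3.9617, so E[T] = 114.8880.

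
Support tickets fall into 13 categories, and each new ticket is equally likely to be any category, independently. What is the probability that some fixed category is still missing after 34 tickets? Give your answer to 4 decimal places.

0.0658

On each ticket the fixed category fails to appear with probability 12/13.
P(still missing after 34) = (12/13)^34 = 0.06578.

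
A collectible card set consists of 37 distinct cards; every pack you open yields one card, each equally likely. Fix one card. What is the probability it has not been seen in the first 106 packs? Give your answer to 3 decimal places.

0.055

Each pack misses the fixed card with probability (37-1)/37 = 36/37, independently.
P(still missing after 106) = (36/37)^106 = 0.0548.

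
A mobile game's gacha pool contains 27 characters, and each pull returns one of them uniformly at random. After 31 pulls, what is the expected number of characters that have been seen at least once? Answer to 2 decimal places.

For each character, P(seen in 31 pulls) = 1 - (26/27)^31 = 0.690.
By linearity of expectation, E[distinct seen] = 27·(1 - (26/27)^31) = 18.620.

18.62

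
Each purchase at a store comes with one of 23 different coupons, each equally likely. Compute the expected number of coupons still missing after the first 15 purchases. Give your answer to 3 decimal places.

11.807

For each coupon, P(unseen after 15) = (22/23)^15 = 0.5134.
By linearity of expectation, E[unseen] = 23·(22/23)^15 = 11.8073.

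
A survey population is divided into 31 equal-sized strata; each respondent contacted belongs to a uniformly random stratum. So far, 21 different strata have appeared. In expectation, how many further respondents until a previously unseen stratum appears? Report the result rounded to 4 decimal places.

3.1000

Each respondent yields a new stratum with probability (31-21)/31 = 10/31, so the wait is geometric with mean 31/10.
E = 31/10 = 3.10000.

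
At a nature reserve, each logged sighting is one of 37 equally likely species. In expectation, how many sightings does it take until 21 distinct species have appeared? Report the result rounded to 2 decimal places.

30.37

With k distinct species already seen, the next new one arrives after an expected 37/(37-k) sightings.
Sum over k = 0,...,20: E = 37/37 + 37/36 + 37/35 + ... + 37/18 + 37/17 = 30.372.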